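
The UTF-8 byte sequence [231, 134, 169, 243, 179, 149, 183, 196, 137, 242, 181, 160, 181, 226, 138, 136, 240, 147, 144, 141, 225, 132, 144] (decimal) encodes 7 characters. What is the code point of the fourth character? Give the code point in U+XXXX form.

Offset 0: leading byte 0xE7 = 11100111 → 3-byte char #1 = E7 86 A9.
Offset 3: leading byte 0xF3 = 11110011 → 4-byte char #2 = F3 B3 95 B7.
Offset 7: leading byte 0xC4 = 11000100 → 2-byte char #3 = C4 89.
Offset 9: leading byte 0xF2 = 11110010 → 4-byte char #4 = F2 B5 A0 B5.
Leading byte 0xF2 = 11110010 matches 11110xxx → 4-byte sequence.
Byte 1: 0xF2 = 11110010, payload 010 (3 bits).
Byte 2: 0xB5 = 10110101 (10xxxxxx ✓), payload 110101.
Byte 3: 0xA0 = 10100000 (10xxxxxx ✓), payload 100000.
Byte 4: 0xB5 = 10110101 (10xxxxxx ✓), payload 110101.
Concatenate: 010110101100000110101 = 0xB5835 (21 bits → U+B5835).

U+B5835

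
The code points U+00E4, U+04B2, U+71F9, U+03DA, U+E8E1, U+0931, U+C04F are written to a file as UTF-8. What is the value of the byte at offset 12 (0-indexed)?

U+00E4 → 2-byte form C3 A4 at offsets 0–1.
U+04B2 → 2-byte form D2 B2 at offsets 2–3.
U+71F9 → 3-byte form E7 87 B9 at offsets 4–6.
U+03DA → 2-byte form CF 9A at offsets 7–8.
U+E8E1 → 3-byte form EE A3 A1 at offsets 9–11.
U+0931 → 3-byte form E0 A4 B1 at offsets 12–14.
Offset 12 falls in char 6's range; it's byte 1 of E0 A4 B1 = 0xE0.

0xE0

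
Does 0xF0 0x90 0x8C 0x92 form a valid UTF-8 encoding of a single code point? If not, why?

valid

Leading byte 0xF0 = 11110000 → 4-byte form.
Continuation bytes 0x90=10010000, 0x8C=10001100, 0x92=10010010 all match 10xxxxxx.
Decoded value 0x10312 is ≥ 0x10000 (shortest form) and not a surrogate.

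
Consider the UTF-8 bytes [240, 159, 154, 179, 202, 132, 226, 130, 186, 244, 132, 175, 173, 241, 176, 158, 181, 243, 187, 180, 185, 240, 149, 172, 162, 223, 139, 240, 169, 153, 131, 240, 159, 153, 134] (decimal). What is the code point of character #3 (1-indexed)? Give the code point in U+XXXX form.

U+20BA

Offset 0: leading byte 0xF0 = 11110000 → 4-byte char #1 = F0 9F 9A B3.
Offset 4: leading byte 0xCA = 11001010 → 2-byte char #2 = CA 84.
Offset 6: leading byte 0xE2 = 11100010 → 3-byte char #3 = E2 82 BA.
Leading byte 0xE2 = 11100010 matches 1110xxxx → 3-byte sequence.
Byte 1: 0xE2 = 11100010, payload 0010 (4 bits).
Byte 2: 0x82 = 10000010 (10xxxxxx ✓), payload 000010.
Byte 3: 0xBA = 10111010 (10xxxxxx ✓), payload 111010.
Concatenate: 0010000010111010 = 0x20BA (16 bits → U+20BA).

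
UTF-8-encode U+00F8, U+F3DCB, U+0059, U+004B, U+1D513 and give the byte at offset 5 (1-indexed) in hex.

1-indexed offset 5 is 0-indexed offset 4.
U+00F8 → 2-byte form C3 B8 at offsets 0–1.
U+F3DCB → 4-byte form F3 B3 B7 8B at offsets 2–5.
Offset 4 falls in char 2's range; it's byte 3 of F3 B3 B7 8B = 0xB7.

0xB7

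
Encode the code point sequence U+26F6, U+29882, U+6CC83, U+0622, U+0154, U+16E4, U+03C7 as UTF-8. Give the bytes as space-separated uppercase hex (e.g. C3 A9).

E2 9B B6 F0 A9 A2 82 F1 AC B2 83 D8 A2 C5 94 E1 9B A4 CF 87

U+26F6: 3-byte form → E2 9B B6.
U+29882: 4-byte form → F0 A9 A2 82.
U+6CC83: 4-byte form → F1 AC B2 83.
U+0622: 2-byte form → D8 A2.
U+0154: 2-byte form → C5 94.
U+16E4: 3-byte form → E1 9B A4.
U+03C7: 2-byte form → CF 87.
Concatenated (20 bytes): E2 9B B6 F0 A9 A2 82 F1 AC B2 83 D8 A2 C5 94 E1 9B A4 CF 87.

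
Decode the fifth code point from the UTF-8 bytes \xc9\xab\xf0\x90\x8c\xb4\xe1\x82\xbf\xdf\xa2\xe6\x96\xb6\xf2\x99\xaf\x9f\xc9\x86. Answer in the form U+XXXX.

U+65B6

Offset 0: leading byte 0xC9 = 11001001 → 2-byte char #1 = C9 AB.
Offset 2: leading byte 0xF0 = 11110000 → 4-byte char #2 = F0 90 8C B4.
Offset 6: leading byte 0xE1 = 11100001 → 3-byte char #3 = E1 82 BF.
Offset 9: leading byte 0xDF = 11011111 → 2-byte char #4 = DF A2.
Offset 11: leading byte 0xE6 = 11100110 → 3-byte char #5 = E6 96 B6.
Leading byte 0xE6 = 11100110 matches 1110xxxx → 3-byte sequence.
Byte 1: 0xE6 = 11100110, payload 0110 (4 bits).
Byte 2: 0x96 = 10010110 (10xxxxxx ✓), payload 010110.
Byte 3: 0xB6 = 10110110 (10xxxxxx ✓), payload 110110.
Concatenate: 0110010110110110 = 0x65B6 (16 bits → U+65B6).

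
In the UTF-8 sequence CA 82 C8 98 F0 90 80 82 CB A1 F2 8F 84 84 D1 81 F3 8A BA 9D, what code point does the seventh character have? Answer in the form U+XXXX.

Offset 0: leading byte 0xCA = 11001010 → 2-byte char #1 = CA 82.
Offset 2: leading byte 0xC8 = 11001000 → 2-byte char #2 = C8 98.
Offset 4: leading byte 0xF0 = 11110000 → 4-byte char #3 = F0 90 80 82.
Offset 8: leading byte 0xCB = 11001011 → 2-byte char #4 = CB A1.
Offset 10: leading byte 0xF2 = 11110010 → 4-byte char #5 = F2 8F 84 84.
Offset 14: leading byte 0xD1 = 11010001 → 2-byte char #6 = D1 81.
Offset 16: leading byte 0xF3 = 11110011 → 4-byte char #7 = F3 8A BA 9D.
Leading byte 0xF3 = 11110011 matches 11110xxx → 4-byte sequence.
Byte 1: 0xF3 = 11110011, payload 011 (3 bits).
Byte 2: 0x8A = 10001010 (10xxxxxx ✓), payload 001010.
Byte 3: 0xBA = 10111010 (10xxxxxx ✓), payload 111010.
Byte 4: 0x9D = 10011101 (10xxxxxx ✓), payload 011101.
Concatenate: 011001010111010011101 = 0xCAE9D (21 bits → U+CAE9D).

U+CAE9D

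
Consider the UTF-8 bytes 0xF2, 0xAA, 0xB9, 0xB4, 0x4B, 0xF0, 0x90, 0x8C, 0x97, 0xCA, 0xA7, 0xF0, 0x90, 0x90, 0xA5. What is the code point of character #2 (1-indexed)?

U+004B

Offset 0: leading byte 0xF2 = 11110010 → 4-byte char #1 = F2 AA B9 B4.
Offset 4: leading byte 0x4B = 01001011 → 1-byte char #2 = 4B.
Leading byte 0x4B = 01001011 matches 0xxxxxxx → 1-byte sequence.
Byte 1: 0x4B = 01001011, payload 1001011 (7 bits).
Concatenate: 1001011 = 0x4B (7 bits → U+004B).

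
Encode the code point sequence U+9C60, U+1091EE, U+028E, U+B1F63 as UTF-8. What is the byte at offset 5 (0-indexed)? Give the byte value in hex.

U+9C60 → 3-byte form E9 B1 A0 at offsets 0–2.
U+1091EE → 4-byte form F4 89 87 AE at offsets 3–6.
Offset 5 falls in char 2's range; it's byte 3 of F4 89 87 AE = 0x87.

0x87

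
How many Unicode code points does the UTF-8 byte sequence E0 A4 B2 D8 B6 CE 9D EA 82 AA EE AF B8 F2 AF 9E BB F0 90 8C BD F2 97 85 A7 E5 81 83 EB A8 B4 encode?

10

Byte at offset 0: 0xE0 = 11100000 → 3-byte char (#1). Advance 3.
Byte at offset 3: 0xD8 = 11011000 → 2-byte char (#2). Advance 2.
Byte at offset 5: 0xCE = 11001110 → 2-byte char (#3). Advance 2.
Byte at offset 7: 0xEA = 11101010 → 3-byte char (#4). Advance 3.
Byte at offset 10: 0xEE = 11101110 → 3-byte char (#5). Advance 3.
Byte at offset 13: 0xF2 = 11110010 → 4-byte char (#6). Advance 4.
Byte at offset 17: 0xF0 = 11110000 → 4-byte char (#7). Advance 4.
Byte at offset 21: 0xF2 = 11110010 → 4-byte char (#8). Advance 4.
Byte at offset 25: 0xE5 = 11100101 → 3-byte char (#9). Advance 3.
Byte at offset 28: 0xEB = 11101011 → 3-byte char (#10). Advance 3.
Reached end at offset 31 after 10 code points.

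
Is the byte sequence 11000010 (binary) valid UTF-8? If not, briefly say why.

Leading byte 0xC2 = 11000010 → 2-byte form, but only 1 byte is present.

invalid (sequence truncated)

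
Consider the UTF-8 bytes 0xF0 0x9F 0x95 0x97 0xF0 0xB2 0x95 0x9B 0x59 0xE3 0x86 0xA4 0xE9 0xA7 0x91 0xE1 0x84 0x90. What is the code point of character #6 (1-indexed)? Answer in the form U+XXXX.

Offset 0: leading byte 0xF0 = 11110000 → 4-byte char #1 = F0 9F 95 97.
Offset 4: leading byte 0xF0 = 11110000 → 4-byte char #2 = F0 B2 95 9B.
Offset 8: leading byte 0x59 = 01011001 → 1-byte char #3 = 59.
Offset 9: leading byte 0xE3 = 11100011 → 3-byte char #4 = E3 86 A4.
Offset 12: leading byte 0xE9 = 11101001 → 3-byte char #5 = E9 A7 91.
Offset 15: leading byte 0xE1 = 11100001 → 3-byte char #6 = E1 84 90.
Leading byte 0xE1 = 11100001 matches 1110xxxx → 3-byte sequence.
Byte 1: 0xE1 = 11100001, payload 0001 (4 bits).
Byte 2: 0x84 = 10000100 (10xxxxxx ✓), payload 000100.
Byte 3: 0x90 = 10010000 (10xxxxxx ✓), payload 010000.
Concatenate: 0001000100010000 = 0x1110 (16 bits → U+1110).

U+1110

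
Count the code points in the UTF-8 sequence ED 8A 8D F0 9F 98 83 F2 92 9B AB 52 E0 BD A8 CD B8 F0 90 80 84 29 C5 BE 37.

10

Byte at offset 0: 0xED = 11101101 → 3-byte char (#1). Advance 3.
Byte at offset 3: 0xF0 = 11110000 → 4-byte char (#2). Advance 4.
Byte at offset 7: 0xF2 = 11110010 → 4-byte char (#3). Advance 4.
Byte at offset 11: 0x52 = 01010010 → 1-byte char (#4). Advance 1.
Byte at offset 12: 0xE0 = 11100000 → 3-byte char (#5). Advance 3.
Byte at offset 15: 0xCD = 11001101 → 2-byte char (#6). Advance 2.
Byte at offset 17: 0xF0 = 11110000 → 4-byte char (#7). Advance 4.
Byte at offset 21: 0x29 = 00101001 → 1-byte char (#8). Advance 1.
Byte at offset 22: 0xC5 = 11000101 → 2-byte char (#9). Advance 2.
Byte at offset 24: 0x37 = 00110111 → 1-byte char (#10). Advance 1.
Reached end at offset 25 after 10 code points.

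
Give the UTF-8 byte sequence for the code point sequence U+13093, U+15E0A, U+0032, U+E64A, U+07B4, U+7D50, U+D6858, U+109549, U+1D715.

U+13093: 4-byte form → F0 93 82 93.
U+15E0A: 4-byte form → F0 95 B8 8A.
U+0032: 1-byte form → 32.
U+E64A: 3-byte form → EE 99 8A.
U+07B4: 2-byte form → DE B4.
U+7D50: 3-byte form → E7 B5 90.
U+D6858: 4-byte form → F3 96 A1 98.
U+109549: 4-byte form → F4 89 95 89.
U+1D715: 4-byte form → F0 9D 9C 95.
Concatenated (29 bytes): F0 93 82 93 F0 95 B8 8A 32 EE 99 8A DE B4 E7 B5 90 F3 96 A1 98 F4 89 95 89 F0 9D 9C 95.

F0 93 82 93 F0 95 B8 8A 32 EE 99 8A DE B4 E7 B5 90 F3 96 A1 98 F4 89 95 89 F0 9D 9C 95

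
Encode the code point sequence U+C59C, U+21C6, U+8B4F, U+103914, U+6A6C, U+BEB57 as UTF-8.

EC 96 9C E2 87 86 E8 AD 8F F4 83 A4 94 E6 A9 AC F2 BE AD 97

U+C59C: 3-byte form → EC 96 9C.
U+21C6: 3-byte form → E2 87 86.
U+8B4F: 3-byte form → E8 AD 8F.
U+103914: 4-byte form → F4 83 A4 94.
U+6A6C: 3-byte form → E6 A9 AC.
U+BEB57: 4-byte form → F2 BE AD 97.
Concatenated (20 bytes): EC 96 9C E2 87 86 E8 AD 8F F4 83 A4 94 E6 A9 AC F2 BE AD 97.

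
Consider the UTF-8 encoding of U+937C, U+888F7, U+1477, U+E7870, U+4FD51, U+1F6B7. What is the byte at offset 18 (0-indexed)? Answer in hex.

0xF0

U+937C → 3-byte form E9 8D BC at offsets 0–2.
U+888F7 → 4-byte form F2 88 A3 B7 at offsets 3–6.
U+1477 → 3-byte form E1 91 B7 at offsets 7–9.
U+E7870 → 4-byte form F3 A7 A1 B0 at offsets 10–13.
U+4FD51 → 4-byte form F1 8F B5 91 at offsets 14–17.
U+1F6B7 → 4-byte form F0 9F 9A B7 at offsets 18–21.
Offset 18 falls in char 6's range; it's byte 1 of F0 9F 9A B7 = 0xF0.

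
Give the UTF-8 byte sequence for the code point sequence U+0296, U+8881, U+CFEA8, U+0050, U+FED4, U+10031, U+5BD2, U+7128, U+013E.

U+0296: 2-byte form → CA 96.
U+8881: 3-byte form → E8 A2 81.
U+CFEA8: 4-byte form → F3 8F BA A8.
U+0050: 1-byte form → 50.
U+FED4: 3-byte form → EF BB 94.
U+10031: 4-byte form → F0 90 80 B1.
U+5BD2: 3-byte form → E5 AF 92.
U+7128: 3-byte form → E7 84 A8.
U+013E: 2-byte form → C4 BE.
Concatenated (25 bytes): CA 96 E8 A2 81 F3 8F BA A8 50 EF BB 94 F0 90 80 B1 E5 AF 92 E7 84 A8 C4 BE.

CA 96 E8 A2 81 F3 8F BA A8 50 EF BB 94 F0 90 80 B1 E5 AF 92 E7 84 A8 C4 BE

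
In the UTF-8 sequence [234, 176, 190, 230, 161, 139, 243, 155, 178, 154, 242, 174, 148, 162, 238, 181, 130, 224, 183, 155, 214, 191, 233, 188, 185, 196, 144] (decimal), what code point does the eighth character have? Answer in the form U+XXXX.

U+9F39

Offset 0: leading byte 0xEA = 11101010 → 3-byte char #1 = EA B0 BE.
Offset 3: leading byte 0xE6 = 11100110 → 3-byte char #2 = E6 A1 8B.
Offset 6: leading byte 0xF3 = 11110011 → 4-byte char #3 = F3 9B B2 9A.
Offset 10: leading byte 0xF2 = 11110010 → 4-byte char #4 = F2 AE 94 A2.
Offset 14: leading byte 0xEE = 11101110 → 3-byte char #5 = EE B5 82.
Offset 17: leading byte 0xE0 = 11100000 → 3-byte char #6 = E0 B7 9B.
Offset 20: leading byte 0xD6 = 11010110 → 2-byte char #7 = D6 BF.
Offset 22: leading byte 0xE9 = 11101001 → 3-byte char #8 = E9 BC B9.
Leading byte 0xE9 = 11101001 matches 1110xxxx → 3-byte sequence.
Byte 1: 0xE9 = 11101001, payload 1001 (4 bits).
Byte 2: 0xBC = 10111100 (10xxxxxx ✓), payload 111100.
Byte 3: 0xB9 = 10111001 (10xxxxxx ✓), payload 111001.
Concatenate: 1001111100111001 = 0x9F39 (16 bits → U+9F39).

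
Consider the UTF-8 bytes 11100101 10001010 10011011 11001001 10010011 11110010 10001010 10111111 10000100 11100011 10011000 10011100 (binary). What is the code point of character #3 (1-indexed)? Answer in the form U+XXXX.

U+8AFC4

Offset 0: leading byte 0xE5 = 11100101 → 3-byte char #1 = E5 8A 9B.
Offset 3: leading byte 0xC9 = 11001001 → 2-byte char #2 = C9 93.
Offset 5: leading byte 0xF2 = 11110010 → 4-byte char #3 = F2 8A BF 84.
Leading byte 0xF2 = 11110010 matches 11110xxx → 4-byte sequence.
Byte 1: 0xF2 = 11110010, payload 010 (3 bits).
Byte 2: 0x8A = 10001010 (10xxxxxx ✓), payload 001010.
Byte 3: 0xBF = 10111111 (10xxxxxx ✓), payload 111111.
Byte 4: 0x84 = 10000100 (10xxxxxx ✓), payload 000100.
Concatenate: 010001010111111000100 = 0x8AFC4 (21 bits → U+8AFC4).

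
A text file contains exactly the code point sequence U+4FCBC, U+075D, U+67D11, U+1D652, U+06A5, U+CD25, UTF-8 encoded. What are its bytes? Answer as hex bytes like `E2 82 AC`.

F1 8F B2 BC DD 9D F1 A7 B4 91 F0 9D 99 92 DA A5 EC B4 A5

U+4FCBC: 4-byte form → F1 8F B2 BC.
U+075D: 2-byte form → DD 9D.
U+67D11: 4-byte form → F1 A7 B4 91.
U+1D652: 4-byte form → F0 9D 99 92.
U+06A5: 2-byte form → DA A5.
U+CD25: 3-byte form → EC B4 A5.
Concatenated (19 bytes): F1 8F B2 BC DD 9D F1 A7 B4 91 F0 9D 99 92 DA A5 EC B4 A5.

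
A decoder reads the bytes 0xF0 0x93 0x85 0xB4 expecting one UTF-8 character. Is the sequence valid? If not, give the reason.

valid

Leading byte 0xF0 = 11110000 → 4-byte form.
Continuation bytes 0x93=10010011, 0x85=10000101, 0xB4=10110100 all match 10xxxxxx.
Decoded value 0x13174 is ≥ 0x10000 (shortest form) and not a surrogate.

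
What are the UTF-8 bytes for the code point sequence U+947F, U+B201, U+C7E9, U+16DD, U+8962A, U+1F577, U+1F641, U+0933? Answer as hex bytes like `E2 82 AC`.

E9 91 BF EB 88 81 EC 9F A9 E1 9B 9D F2 89 98 AA F0 9F 95 B7 F0 9F 99 81 E0 A4 B3

U+947F: 3-byte form → E9 91 BF.
U+B201: 3-byte form → EB 88 81.
U+C7E9: 3-byte form → EC 9F A9.
U+16DD: 3-byte form → E1 9B 9D.
U+8962A: 4-byte form → F2 89 98 AA.
U+1F577: 4-byte form → F0 9F 95 B7.
U+1F641: 4-byte form → F0 9F 99 81.
U+0933: 3-byte form → E0 A4 B3.
Concatenated (27 bytes): E9 91 BF EB 88 81 EC 9F A9 E1 9B 9D F2 89 98 AA F0 9F 95 B7 F0 9F 99 81 E0 A4 B3.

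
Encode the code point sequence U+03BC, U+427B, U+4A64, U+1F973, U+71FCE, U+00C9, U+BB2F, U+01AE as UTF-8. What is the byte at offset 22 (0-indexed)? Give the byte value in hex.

U+03BC → 2-byte form CE BC at offsets 0–1.
U+427B → 3-byte form E4 89 BB at offsets 2–4.
U+4A64 → 3-byte form E4 A9 A4 at offsets 5–7.
U+1F973 → 4-byte form F0 9F A5 B3 at offsets 8–11.
U+71FCE → 4-byte form F1 B1 BF 8E at offsets 12–15.
U+00C9 → 2-byte form C3 89 at offsets 16–17.
U+BB2F → 3-byte form EB AC AF at offsets 18–20.
U+01AE → 2-byte form C6 AE at offsets 21–22.
Offset 22 falls in char 8's range; it's byte 2 of C6 AE = 0xAE.

0xAE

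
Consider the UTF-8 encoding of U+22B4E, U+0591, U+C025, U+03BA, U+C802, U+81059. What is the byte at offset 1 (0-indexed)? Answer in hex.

U+22B4E → 4-byte form F0 A2 AD 8E at offsets 0–3.
Offset 1 falls in char 1's range; it's byte 2 of F0 A2 AD 8E = 0xA2.

0xA2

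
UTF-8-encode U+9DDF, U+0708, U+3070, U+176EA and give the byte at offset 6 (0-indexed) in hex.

U+9DDF → 3-byte form E9 B7 9F at offsets 0–2.
U+0708 → 2-byte form DC 88 at offsets 3–4.
U+3070 → 3-byte form E3 81 B0 at offsets 5–7.
Offset 6 falls in char 3's range; it's byte 2 of E3 81 B0 = 0x81.

0x81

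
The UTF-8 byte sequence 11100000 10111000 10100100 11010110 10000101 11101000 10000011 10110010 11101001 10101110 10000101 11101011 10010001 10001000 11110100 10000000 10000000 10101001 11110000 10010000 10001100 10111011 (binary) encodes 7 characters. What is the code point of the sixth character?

U+100029

Offset 0: leading byte 0xE0 = 11100000 → 3-byte char #1 = E0 B8 A4.
Offset 3: leading byte 0xD6 = 11010110 → 2-byte char #2 = D6 85.
Offset 5: leading byte 0xE8 = 11101000 → 3-byte char #3 = E8 83 B2.
Offset 8: leading byte 0xE9 = 11101001 → 3-byte char #4 = E9 AE 85.
Offset 11: leading byte 0xEB = 11101011 → 3-byte char #5 = EB 91 88.
Offset 14: leading byte 0xF4 = 11110100 → 4-byte char #6 = F4 80 80 A9.
Leading byte 0xF4 = 11110100 matches 11110xxx → 4-byte sequence.
Byte 1: 0xF4 = 11110100, payload 100 (3 bits).
Byte 2: 0x80 = 10000000 (10xxxxxx ✓), payload 000000.
Byte 3: 0x80 = 10000000 (10xxxxxx ✓), payload 000000.
Byte 4: 0xA9 = 10101001 (10xxxxxx ✓), payload 101001.
Concatenate: 100000000000000101001 = 0x100029 (21 bits → U+100029).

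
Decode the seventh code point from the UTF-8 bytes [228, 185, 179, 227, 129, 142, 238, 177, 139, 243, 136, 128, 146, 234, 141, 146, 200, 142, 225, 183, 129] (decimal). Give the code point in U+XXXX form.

Offset 0: leading byte 0xE4 = 11100100 → 3-byte char #1 = E4 B9 B3.
Offset 3: leading byte 0xE3 = 11100011 → 3-byte char #2 = E3 81 8E.
Offset 6: leading byte 0xEE = 11101110 → 3-byte char #3 = EE B1 8B.
Offset 9: leading byte 0xF3 = 11110011 → 4-byte char #4 = F3 88 80 92.
Offset 13: leading byte 0xEA = 11101010 → 3-byte char #5 = EA 8D 92.
Offset 16: leading byte 0xC8 = 11001000 → 2-byte char #6 = C8 8E.
Offset 18: leading byte 0xE1 = 11100001 → 3-byte char #7 = E1 B7 81.
Leading byte 0xE1 = 11100001 matches 1110xxxx → 3-byte sequence.
Byte 1: 0xE1 = 11100001, payload 0001 (4 bits).
Byte 2: 0xB7 = 10110111 (10xxxxxx ✓), payload 110111.
Byte 3: 0x81 = 10000001 (10xxxxxx ✓), payload 000001.
Concatenate: 0001110111000001 = 0x1DC1 (16 bits → U+1DC1).

U+1DC1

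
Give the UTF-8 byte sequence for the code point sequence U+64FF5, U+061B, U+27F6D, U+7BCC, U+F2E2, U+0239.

F1 A4 BF B5 D8 9B F0 A7 BD AD E7 AF 8C EF 8B A2 C8 B9

U+64FF5: 4-byte form → F1 A4 BF B5.
U+061B: 2-byte form → D8 9B.
U+27F6D: 4-byte form → F0 A7 BD AD.
U+7BCC: 3-byte form → E7 AF 8C.
U+F2E2: 3-byte form → EF 8B A2.
U+0239: 2-byte form → C8 B9.
Concatenated (18 bytes): F1 A4 BF B5 D8 9B F0 A7 BD AD E7 AF 8C EF 8B A2 C8 B9.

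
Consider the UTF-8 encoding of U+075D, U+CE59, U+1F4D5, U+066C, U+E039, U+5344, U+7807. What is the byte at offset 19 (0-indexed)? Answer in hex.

0x87

U+075D → 2-byte form DD 9D at offsets 0–1.
U+CE59 → 3-byte form EC B9 99 at offsets 2–4.
U+1F4D5 → 4-byte form F0 9F 93 95 at offsets 5–8.
U+066C → 2-byte form D9 AC at offsets 9–10.
U+E039 → 3-byte form EE 80 B9 at offsets 11–13.
U+5344 → 3-byte form E5 8D 84 at offsets 14–16.
U+7807 → 3-byte form E7 A0 87 at offsets 17–19.
Offset 19 falls in char 7's range; it's byte 3 of E7 A0 87 = 0x87.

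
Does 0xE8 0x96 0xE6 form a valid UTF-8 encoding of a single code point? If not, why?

Leading byte 0xE8 = 11101000 → 3-byte form.
Byte 3 is 0xE6 = 11100110, which is not 10xxxxxx — expected a continuation byte.

invalid (non-continuation byte where continuation expected)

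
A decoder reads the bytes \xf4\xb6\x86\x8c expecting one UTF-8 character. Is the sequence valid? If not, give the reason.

invalid (encodes a value above U+10FFFF)

Leading byte 0xF4 = 11110100 → 4-byte form.
Payload = 0x13618C, which exceeds U+10FFFF, the maximum Unicode code point. (Leading bytes F5–FF, or F4 followed by ≥ 0x90, are invalid.)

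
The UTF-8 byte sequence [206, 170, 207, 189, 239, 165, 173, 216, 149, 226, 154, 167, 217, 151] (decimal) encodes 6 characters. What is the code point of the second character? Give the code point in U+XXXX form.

Offset 0: leading byte 0xCE = 11001110 → 2-byte char #1 = CE AA.
Offset 2: leading byte 0xCF = 11001111 → 2-byte char #2 = CF BD.
Leading byte 0xCF = 11001111 matches 110xxxxx → 2-byte sequence.
Byte 1: 0xCF = 11001111, payload 01111 (5 bits).
Byte 2: 0xBD = 10111101 (10xxxxxx ✓), payload 111101.
Concatenate: 01111111101 = 0x3FD (11 bits → U+03FD).

U+03FD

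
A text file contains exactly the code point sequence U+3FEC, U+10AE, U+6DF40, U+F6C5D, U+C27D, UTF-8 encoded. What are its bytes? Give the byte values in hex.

E3 BF AC E1 82 AE F1 AD BD 80 F3 B6 B1 9D EC 89 BD

U+3FEC: 3-byte form → E3 BF AC.
U+10AE: 3-byte form → E1 82 AE.
U+6DF40: 4-byte form → F1 AD BD 80.
U+F6C5D: 4-byte form → F3 B6 B1 9D.
U+C27D: 3-byte form → EC 89 BD.
Concatenated (17 bytes): E3 BF AC E1 82 AE F1 AD BD 80 F3 B6 B1 9D EC 89 BD.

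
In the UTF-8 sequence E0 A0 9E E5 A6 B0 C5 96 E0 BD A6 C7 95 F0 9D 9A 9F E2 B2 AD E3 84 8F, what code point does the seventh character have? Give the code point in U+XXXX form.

U+2CAD

Offset 0: leading byte 0xE0 = 11100000 → 3-byte char #1 = E0 A0 9E.
Offset 3: leading byte 0xE5 = 11100101 → 3-byte char #2 = E5 A6 B0.
Offset 6: leading byte 0xC5 = 11000101 → 2-byte char #3 = C5 96.
Offset 8: leading byte 0xE0 = 11100000 → 3-byte char #4 = E0 BD A6.
Offset 11: leading byte 0xC7 = 11000111 → 2-byte char #5 = C7 95.
Offset 13: leading byte 0xF0 = 11110000 → 4-byte char #6 = F0 9D 9A 9F.
Offset 17: leading byte 0xE2 = 11100010 → 3-byte char #7 = E2 B2 AD.
Leading byte 0xE2 = 11100010 matches 1110xxxx → 3-byte sequence.
Byte 1: 0xE2 = 11100010, payload 0010 (4 bits).
Byte 2: 0xB2 = 10110010 (10xxxxxx ✓), payload 110010.
Byte 3: 0xAD = 10101101 (10xxxxxx ✓), payload 101101.
Concatenate: 0010110010101101 = 0x2CAD (16 bits → U+2CAD).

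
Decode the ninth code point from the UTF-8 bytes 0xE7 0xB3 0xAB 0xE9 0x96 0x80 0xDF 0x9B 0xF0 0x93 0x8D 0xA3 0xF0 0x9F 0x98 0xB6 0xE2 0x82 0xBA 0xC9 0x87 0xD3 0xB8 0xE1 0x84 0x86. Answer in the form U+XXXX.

U+1106

Offset 0: leading byte 0xE7 = 11100111 → 3-byte char #1 = E7 B3 AB.
Offset 3: leading byte 0xE9 = 11101001 → 3-byte char #2 = E9 96 80.
Offset 6: leading byte 0xDF = 11011111 → 2-byte char #3 = DF 9B.
Offset 8: leading byte 0xF0 = 11110000 → 4-byte char #4 = F0 93 8D A3.
Offset 12: leading byte 0xF0 = 11110000 → 4-byte char #5 = F0 9F 98 B6.
Offset 16: leading byte 0xE2 = 11100010 → 3-byte char #6 = E2 82 BA.
Offset 19: leading byte 0xC9 = 11001001 → 2-byte char #7 = C9 87.
Offset 21: leading byte 0xD3 = 11010011 → 2-byte char #8 = D3 B8.
Offset 23: leading byte 0xE1 = 11100001 → 3-byte char #9 = E1 84 86.
Leading byte 0xE1 = 11100001 matches 1110xxxx → 3-byte sequence.
Byte 1: 0xE1 = 11100001, payload 0001 (4 bits).
Byte 2: 0x84 = 10000100 (10xxxxxx ✓), payload 000100.
Byte 3: 0x86 = 10000110 (10xxxxxx ✓), payload 000110.
Concatenate: 0001000100000110 = 0x1106 (16 bits → U+1106).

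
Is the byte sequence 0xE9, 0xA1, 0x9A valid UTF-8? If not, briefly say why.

Leading byte 0xE9 = 11101001 → 3-byte form.
Continuation bytes 0xA1=10100001, 0x9A=10011010 all match 10xxxxxx.
Decoded value 0x985A is ≥ 0x800 (shortest form) and not a surrogate.

valid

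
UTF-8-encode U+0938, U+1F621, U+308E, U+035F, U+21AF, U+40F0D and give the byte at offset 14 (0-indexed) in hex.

U+0938 → 3-byte form E0 A4 B8 at offsets 0–2.
U+1F621 → 4-byte form F0 9F 98 A1 at offsets 3–6.
U+308E → 3-byte form E3 82 8E at offsets 7–9.
U+035F → 2-byte form CD 9F at offsets 10–11.
U+21AF → 3-byte form E2 86 AF at offsets 12–14.
Offset 14 falls in char 5's range; it's byte 3 of E2 86 AF = 0xAF.

0xAF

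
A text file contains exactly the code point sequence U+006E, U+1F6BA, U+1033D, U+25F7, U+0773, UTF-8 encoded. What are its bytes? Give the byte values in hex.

U+006E: 1-byte form → 6E.
U+1F6BA: 4-byte form → F0 9F 9A BA.
U+1033D: 4-byte form → F0 90 8C BD.
U+25F7: 3-byte form → E2 97 B7.
U+0773: 2-byte form → DD B3.
Concatenated (14 bytes): 6E F0 9F 9A BA F0 90 8C BD E2 97 B7 DD B3.

6E F0 9F 9A BA F0 90 8C BD E2 97 B7 DD B3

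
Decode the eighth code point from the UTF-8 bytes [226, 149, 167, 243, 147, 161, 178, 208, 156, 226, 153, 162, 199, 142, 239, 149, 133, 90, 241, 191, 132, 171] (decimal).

U+7F12B

Offset 0: leading byte 0xE2 = 11100010 → 3-byte char #1 = E2 95 A7.
Offset 3: leading byte 0xF3 = 11110011 → 4-byte char #2 = F3 93 A1 B2.
Offset 7: leading byte 0xD0 = 11010000 → 2-byte char #3 = D0 9C.
Offset 9: leading byte 0xE2 = 11100010 → 3-byte char #4 = E2 99 A2.
Offset 12: leading byte 0xC7 = 11000111 → 2-byte char #5 = C7 8E.
Offset 14: leading byte 0xEF = 11101111 → 3-byte char #6 = EF 95 85.
Offset 17: leading byte 0x5A = 01011010 → 1-byte char #7 = 5A.
Offset 18: leading byte 0xF1 = 11110001 → 4-byte char #8 = F1 BF 84 AB.
Leading byte 0xF1 = 11110001 matches 11110xxx → 4-byte sequence.
Byte 1: 0xF1 = 11110001, payload 001 (3 bits).
Byte 2: 0xBF = 10111111 (10xxxxxx ✓), payload 111111.
Byte 3: 0x84 = 10000100 (10xxxxxx ✓), payload 000100.
Byte 4: 0xAB = 10101011 (10xxxxxx ✓), payload 101011.
Concatenate: 001111111000100101011 = 0x7F12B (21 bits → U+7F12B).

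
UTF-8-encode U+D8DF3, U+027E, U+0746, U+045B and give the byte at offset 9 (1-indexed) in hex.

0xD1

1-indexed offset 9 is 0-indexed offset 8.
U+D8DF3 → 4-byte form F3 98 B7 B3 at offsets 0–3.
U+027E → 2-byte form C9 BE at offsets 4–5.
U+0746 → 2-byte form DD 86 at offsets 6–7.
U+045B → 2-byte form D1 9B at offsets 8–9.
Offset 8 falls in char 4's range; it's byte 1 of D1 9B = 0xD1.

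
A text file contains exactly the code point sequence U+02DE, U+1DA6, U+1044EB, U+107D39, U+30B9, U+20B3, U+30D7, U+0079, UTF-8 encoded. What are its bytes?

U+02DE: 2-byte form → CB 9E.
U+1DA6: 3-byte form → E1 B6 A6.
U+1044EB: 4-byte form → F4 84 93 AB.
U+107D39: 4-byte form → F4 87 B4 B9.
U+30B9: 3-byte form → E3 82 B9.
U+20B3: 3-byte form → E2 82 B3.
U+30D7: 3-byte form → E3 83 97.
U+0079: 1-byte form → 79.
Concatenated (23 bytes): CB 9E E1 B6 A6 F4 84 93 AB F4 87 B4 B9 E3 82 B9 E2 82 B3 E3 83 97 79.

CB 9E E1 B6 A6 F4 84 93 AB F4 87 B4 B9 E3 82 B9 E2 82 B3 E3 83 97 79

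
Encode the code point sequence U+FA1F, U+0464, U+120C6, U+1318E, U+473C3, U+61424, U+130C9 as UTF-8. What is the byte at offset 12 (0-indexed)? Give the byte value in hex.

U+FA1F → 3-byte form EF A8 9F at offsets 0–2.
U+0464 → 2-byte form D1 A4 at offsets 3–4.
U+120C6 → 4-byte form F0 92 83 86 at offsets 5–8.
U+1318E → 4-byte form F0 93 86 8E at offsets 9–12.
Offset 12 falls in char 4's range; it's byte 4 of F0 93 86 8E = 0x8E.

0x8E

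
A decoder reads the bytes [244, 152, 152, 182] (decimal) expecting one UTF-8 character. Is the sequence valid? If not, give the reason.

Leading byte 0xF4 = 11110100 → 4-byte form.
Payload = 0x118636, which exceeds U+10FFFF, the maximum Unicode code point. (Leading bytes F5–FF, or F4 followed by ≥ 0x90, are invalid.)

invalid (encodes a value above U+10FFFF)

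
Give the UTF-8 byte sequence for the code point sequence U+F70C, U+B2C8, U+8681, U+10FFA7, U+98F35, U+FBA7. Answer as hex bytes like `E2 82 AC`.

EF 9C 8C EB 8B 88 E8 9A 81 F4 8F BE A7 F2 98 BC B5 EF AE A7

U+F70C: 3-byte form → EF 9C 8C.
U+B2C8: 3-byte form → EB 8B 88.
U+8681: 3-byte form → E8 9A 81.
U+10FFA7: 4-byte form → F4 8F BE A7.
U+98F35: 4-byte form → F2 98 BC B5.
U+FBA7: 3-byte form → EF AE A7.
Concatenated (20 bytes): EF 9C 8C EB 8B 88 E8 9A 81 F4 8F BE A7 F2 98 BC B5 EF AE A7.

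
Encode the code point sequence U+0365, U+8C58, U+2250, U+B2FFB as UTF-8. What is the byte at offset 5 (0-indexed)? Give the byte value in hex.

0xE2

U+0365 → 2-byte form CD A5 at offsets 0–1.
U+8C58 → 3-byte form E8 B1 98 at offsets 2–4.
U+2250 → 3-byte form E2 89 90 at offsets 5–7.
Offset 5 falls in char 3's range; it's byte 1 of E2 89 90 = 0xE2.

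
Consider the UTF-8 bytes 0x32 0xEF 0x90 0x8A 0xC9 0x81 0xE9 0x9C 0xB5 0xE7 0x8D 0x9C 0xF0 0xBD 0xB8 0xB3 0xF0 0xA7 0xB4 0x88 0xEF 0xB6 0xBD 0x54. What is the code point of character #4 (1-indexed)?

Offset 0: leading byte 0x32 = 00110010 → 1-byte char #1 = 32.
Offset 1: leading byte 0xEF = 11101111 → 3-byte char #2 = EF 90 8A.
Offset 4: leading byte 0xC9 = 11001001 → 2-byte char #3 = C9 81.
Offset 6: leading byte 0xE9 = 11101001 → 3-byte char #4 = E9 9C B5.
Leading byte 0xE9 = 11101001 matches 1110xxxx → 3-byte sequence.
Byte 1: 0xE9 = 11101001, payload 1001 (4 bits).
Byte 2: 0x9C = 10011100 (10xxxxxx ✓), payload 011100.
Byte 3: 0xB5 = 10110101 (10xxxxxx ✓), payload 110101.
Concatenate: 1001011100110101 = 0x9735 (16 bits → U+9735).

U+9735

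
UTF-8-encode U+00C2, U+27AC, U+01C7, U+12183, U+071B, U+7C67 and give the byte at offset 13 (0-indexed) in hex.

U+00C2 → 2-byte form C3 82 at offsets 0–1.
U+27AC → 3-byte form E2 9E AC at offsets 2–4.
U+01C7 → 2-byte form C7 87 at offsets 5–6.
U+12183 → 4-byte form F0 92 86 83 at offsets 7–10.
U+071B → 2-byte form DC 9B at offsets 11–12.
U+7C67 → 3-byte form E7 B1 A7 at offsets 13–15.
Offset 13 falls in char 6's range; it's byte 1 of E7 B1 A7 = 0xE7.

0xE7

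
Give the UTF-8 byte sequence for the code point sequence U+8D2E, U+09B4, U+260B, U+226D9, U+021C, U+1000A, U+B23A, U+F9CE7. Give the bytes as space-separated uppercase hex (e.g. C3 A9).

U+8D2E: 3-byte form → E8 B4 AE.
U+09B4: 3-byte form → E0 A6 B4.
U+260B: 3-byte form → E2 98 8B.
U+226D9: 4-byte form → F0 A2 9B 99.
U+021C: 2-byte form → C8 9C.
U+1000A: 4-byte form → F0 90 80 8A.
U+B23A: 3-byte form → EB 88 BA.
U+F9CE7: 4-byte form → F3 B9 B3 A7.
Concatenated (26 bytes): E8 B4 AE E0 A6 B4 E2 98 8B F0 A2 9B 99 C8 9C F0 90 80 8A EB 88 BA F3 B9 B3 A7.

E8 B4 AE E0 A6 B4 E2 98 8B F0 A2 9B 99 C8 9C F0 90 80 8A EB 88 BA F3 B9 B3 A7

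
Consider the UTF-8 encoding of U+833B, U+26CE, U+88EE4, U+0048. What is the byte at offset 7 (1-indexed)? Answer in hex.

0xF2

1-indexed offset 7 is 0-indexed offset 6.
U+833B → 3-byte form E8 8C BB at offsets 0–2.
U+26CE → 3-byte form E2 9B 8E at offsets 3–5.
U+88EE4 → 4-byte form F2 88 BB A4 at offsets 6–9.
Offset 6 falls in char 3's range; it's byte 1 of F2 88 BB A4 = 0xF2.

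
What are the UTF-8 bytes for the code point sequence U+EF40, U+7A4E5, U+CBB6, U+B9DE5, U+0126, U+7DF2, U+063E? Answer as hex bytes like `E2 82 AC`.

U+EF40: 3-byte form → EE BD 80.
U+7A4E5: 4-byte form → F1 BA 93 A5.
U+CBB6: 3-byte form → EC AE B6.
U+B9DE5: 4-byte form → F2 B9 B7 A5.
U+0126: 2-byte form → C4 A6.
U+7DF2: 3-byte form → E7 B7 B2.
U+063E: 2-byte form → D8 BE.
Concatenated (21 bytes): EE BD 80 F1 BA 93 A5 EC AE B6 F2 B9 B7 A5 C4 A6 E7 B7 B2 D8 BE.

EE BD 80 F1 BA 93 A5 EC AE B6 F2 B9 B7 A5 C4 A6 E7 B7 B2 D8 BE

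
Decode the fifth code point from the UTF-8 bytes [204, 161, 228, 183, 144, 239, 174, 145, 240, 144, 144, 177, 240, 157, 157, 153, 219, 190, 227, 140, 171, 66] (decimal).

U+1D759

Offset 0: leading byte 0xCC = 11001100 → 2-byte char #1 = CC A1.
Offset 2: leading byte 0xE4 = 11100100 → 3-byte char #2 = E4 B7 90.
Offset 5: leading byte 0xEF = 11101111 → 3-byte char #3 = EF AE 91.
Offset 8: leading byte 0xF0 = 11110000 → 4-byte char #4 = F0 90 90 B1.
Offset 12: leading byte 0xF0 = 11110000 → 4-byte char #5 = F0 9D 9D 99.
Leading byte 0xF0 = 11110000 matches 11110xxx → 4-byte sequence.
Byte 1: 0xF0 = 11110000, payload 000 (3 bits).
Byte 2: 0x9D = 10011101 (10xxxxxx ✓), payload 011101.
Byte 3: 0x9D = 10011101 (10xxxxxx ✓), payload 011101.
Byte 4: 0x99 = 10011001 (10xxxxxx ✓), payload 011001.
Concatenate: 000011101011101011001 = 0x1D759 (21 bits → U+1D759).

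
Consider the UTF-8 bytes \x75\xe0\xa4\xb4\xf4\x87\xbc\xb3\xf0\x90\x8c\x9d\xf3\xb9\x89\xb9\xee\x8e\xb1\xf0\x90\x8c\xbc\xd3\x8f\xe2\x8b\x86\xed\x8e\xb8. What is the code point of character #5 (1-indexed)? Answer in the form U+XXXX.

Offset 0: leading byte 0x75 = 01110101 → 1-byte char #1 = 75.
Offset 1: leading byte 0xE0 = 11100000 → 3-byte char #2 = E0 A4 B4.
Offset 4: leading byte 0xF4 = 11110100 → 4-byte char #3 = F4 87 BC B3.
Offset 8: leading byte 0xF0 = 11110000 → 4-byte char #4 = F0 90 8C 9D.
Offset 12: leading byte 0xF3 = 11110011 → 4-byte char #5 = F3 B9 89 B9.
Leading byte 0xF3 = 11110011 matches 11110xxx → 4-byte sequence.
Byte 1: 0xF3 = 11110011, payload 011 (3 bits).
Byte 2: 0xB9 = 10111001 (10xxxxxx ✓), payload 111001.
Byte 3: 0x89 = 10001001 (10xxxxxx ✓), payload 001001.
Byte 4: 0xB9 = 10111001 (10xxxxxx ✓), payload 111001.
Concatenate: 011111001001001111001 = 0xF9279 (21 bits → U+F9279).

U+F9279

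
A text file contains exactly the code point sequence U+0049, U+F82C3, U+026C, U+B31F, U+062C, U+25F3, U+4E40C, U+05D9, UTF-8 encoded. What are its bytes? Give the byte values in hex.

U+0049: 1-byte form → 49.
U+F82C3: 4-byte form → F3 B8 8B 83.
U+026C: 2-byte form → C9 AC.
U+B31F: 3-byte form → EB 8C 9F.
U+062C: 2-byte form → D8 AC.
U+25F3: 3-byte form → E2 97 B3.
U+4E40C: 4-byte form → F1 8E 90 8C.
U+05D9: 2-byte form → D7 99.
Concatenated (21 bytes): 49 F3 B8 8B 83 C9 AC EB 8C 9F D8 AC E2 97 B3 F1 8E 90 8C D7 99.

49 F3 B8 8B 83 C9 AC EB 8C 9F D8 AC E2 97 B3 F1 8E 90 8C D7 99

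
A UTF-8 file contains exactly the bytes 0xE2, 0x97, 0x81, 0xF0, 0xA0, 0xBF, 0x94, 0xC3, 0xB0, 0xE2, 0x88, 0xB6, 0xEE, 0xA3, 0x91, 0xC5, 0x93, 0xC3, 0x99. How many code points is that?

Byte at offset 0: 0xE2 = 11100010 → 3-byte char (#1). Advance 3.
Byte at offset 3: 0xF0 = 11110000 → 4-byte char (#2). Advance 4.
Byte at offset 7: 0xC3 = 11000011 → 2-byte char (#3). Advance 2.
Byte at offset 9: 0xE2 = 11100010 → 3-byte char (#4). Advance 3.
Byte at offset 12: 0xEE = 11101110 → 3-byte char (#5). Advance 3.
Byte at offset 15: 0xC5 = 11000101 → 2-byte char (#6). Advance 2.
Byte at offset 17: 0xC3 = 11000011 → 2-byte char (#7). Advance 2.
Reached end at offset 19 after 7 code points.

7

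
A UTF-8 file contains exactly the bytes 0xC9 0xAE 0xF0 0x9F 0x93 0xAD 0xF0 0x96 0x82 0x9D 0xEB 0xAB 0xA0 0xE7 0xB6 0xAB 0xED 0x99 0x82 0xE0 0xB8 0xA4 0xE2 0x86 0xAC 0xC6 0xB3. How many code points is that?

Byte at offset 0: 0xC9 = 11001001 → 2-byte char (#1). Advance 2.
Byte at offset 2: 0xF0 = 11110000 → 4-byte char (#2). Advance 4.
Byte at offset 6: 0xF0 = 11110000 → 4-byte char (#3). Advance 4.
Byte at offset 10: 0xEB = 11101011 → 3-byte char (#4). Advance 3.
Byte at offset 13: 0xE7 = 11100111 → 3-byte char (#5). Advance 3.
Byte at offset 16: 0xED = 11101101 → 3-byte char (#6). Advance 3.
Byte at offset 19: 0xE0 = 11100000 → 3-byte char (#7). Advance 3.
Byte at offset 22: 0xE2 = 11100010 → 3-byte char (#8). Advance 3.
Byte at offset 25: 0xC6 = 11000110 → 2-byte char (#9). Advance 2.
Reached end at offset 27 after 9 code points.

9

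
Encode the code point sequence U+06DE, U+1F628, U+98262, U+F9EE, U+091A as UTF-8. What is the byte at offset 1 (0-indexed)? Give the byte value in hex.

U+06DE → 2-byte form DB 9E at offsets 0–1.
Offset 1 falls in char 1's range; it's byte 2 of DB 9E = 0x9E.

0x9E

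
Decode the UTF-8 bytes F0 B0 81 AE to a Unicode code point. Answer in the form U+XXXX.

U+3006E

Leading byte 0xF0 = 11110000 matches 11110xxx → 4-byte sequence.
Byte 1: 0xF0 = 11110000, payload 000 (3 bits).
Byte 2: 0xB0 = 10110000 (10xxxxxx ✓), payload 110000.
Byte 3: 0x81 = 10000001 (10xxxxxx ✓), payload 000001.
Byte 4: 0xAE = 10101110 (10xxxxxx ✓), payload 101110.
Concatenate: 000110000000001101110 = 0x3006E (21 bits → U+3006E).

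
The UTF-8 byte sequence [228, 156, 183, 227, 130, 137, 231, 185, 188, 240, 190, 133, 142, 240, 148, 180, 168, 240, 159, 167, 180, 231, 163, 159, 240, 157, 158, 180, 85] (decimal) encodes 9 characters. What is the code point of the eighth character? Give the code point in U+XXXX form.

Offset 0: leading byte 0xE4 = 11100100 → 3-byte char #1 = E4 9C B7.
Offset 3: leading byte 0xE3 = 11100011 → 3-byte char #2 = E3 82 89.
Offset 6: leading byte 0xE7 = 11100111 → 3-byte char #3 = E7 B9 BC.
Offset 9: leading byte 0xF0 = 11110000 → 4-byte char #4 = F0 BE 85 8E.
Offset 13: leading byte 0xF0 = 11110000 → 4-byte char #5 = F0 94 B4 A8.
Offset 17: leading byte 0xF0 = 11110000 → 4-byte char #6 = F0 9F A7 B4.
Offset 21: leading byte 0xE7 = 11100111 → 3-byte char #7 = E7 A3 9F.
Offset 24: leading byte 0xF0 = 11110000 → 4-byte char #8 = F0 9D 9E B4.
Leading byte 0xF0 = 11110000 matches 11110xxx → 4-byte sequence.
Byte 1: 0xF0 = 11110000, payload 000 (3 bits).
Byte 2: 0x9D = 10011101 (10xxxxxx ✓), payload 011101.
Byte 3: 0x9E = 10011110 (10xxxxxx ✓), payload 011110.
Byte 4: 0xB4 = 10110100 (10xxxxxx ✓), payload 110100.
Concatenate: 000011101011110110100 = 0x1D7B4 (21 bits → U+1D7B4).

U+1D7B4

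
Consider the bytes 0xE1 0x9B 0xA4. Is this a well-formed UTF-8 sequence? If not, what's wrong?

valid

Leading byte 0xE1 = 11100001 → 3-byte form.
Continuation bytes 0x9B=10011011, 0xA4=10100100 all match 10xxxxxx.
Decoded value 0x16E4 is ≥ 0x800 (shortest form) and not a surrogate.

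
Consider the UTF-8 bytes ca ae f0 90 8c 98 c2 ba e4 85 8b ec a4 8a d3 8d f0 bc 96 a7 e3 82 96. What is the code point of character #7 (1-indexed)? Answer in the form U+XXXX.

Offset 0: leading byte 0xCA = 11001010 → 2-byte char #1 = CA AE.
Offset 2: leading byte 0xF0 = 11110000 → 4-byte char #2 = F0 90 8C 98.
Offset 6: leading byte 0xC2 = 11000010 → 2-byte char #3 = C2 BA.
Offset 8: leading byte 0xE4 = 11100100 → 3-byte char #4 = E4 85 8B.
Offset 11: leading byte 0xEC = 11101100 → 3-byte char #5 = EC A4 8A.
Offset 14: leading byte 0xD3 = 11010011 → 2-byte char #6 = D3 8D.
Offset 16: leading byte 0xF0 = 11110000 → 4-byte char #7 = F0 BC 96 A7.
Leading byte 0xF0 = 11110000 matches 11110xxx → 4-byte sequence.
Byte 1: 0xF0 = 11110000, payload 000 (3 bits).
Byte 2: 0xBC = 10111100 (10xxxxxx ✓), payload 111100.
Byte 3: 0x96 = 10010110 (10xxxxxx ✓), payload 010110.
Byte 4: 0xA7 = 10100111 (10xxxxxx ✓), payload 100111.
Concatenate: 000111100010110100111 = 0x3C5A7 (21 bits → U+3C5A7).

U+3C5A7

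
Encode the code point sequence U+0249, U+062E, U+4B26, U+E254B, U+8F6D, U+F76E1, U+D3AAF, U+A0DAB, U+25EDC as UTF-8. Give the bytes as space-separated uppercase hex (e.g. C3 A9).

C9 89 D8 AE E4 AC A6 F3 A2 95 8B E8 BD AD F3 B7 9B A1 F3 93 AA AF F2 A0 B6 AB F0 A5 BB 9C

U+0249: 2-byte form → C9 89.
U+062E: 2-byte form → D8 AE.
U+4B26: 3-byte form → E4 AC A6.
U+E254B: 4-byte form → F3 A2 95 8B.
U+8F6D: 3-byte form → E8 BD AD.
U+F76E1: 4-byte form → F3 B7 9B A1.
U+D3AAF: 4-byte form → F3 93 AA AF.
U+A0DAB: 4-byte form → F2 A0 B6 AB.
U+25EDC: 4-byte form → F0 A5 BB 9C.
Concatenated (30 bytes): C9 89 D8 AE E4 AC A6 F3 A2 95 8B E8 BD AD F3 B7 9B A1 F3 93 AA AF F2 A0 B6 AB F0 A5 BB 9C.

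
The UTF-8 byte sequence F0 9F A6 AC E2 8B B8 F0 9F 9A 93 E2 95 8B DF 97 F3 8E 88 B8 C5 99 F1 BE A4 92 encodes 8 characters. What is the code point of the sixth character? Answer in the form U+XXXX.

U+CE238

Offset 0: leading byte 0xF0 = 11110000 → 4-byte char #1 = F0 9F A6 AC.
Offset 4: leading byte 0xE2 = 11100010 → 3-byte char #2 = E2 8B B8.
Offset 7: leading byte 0xF0 = 11110000 → 4-byte char #3 = F0 9F 9A 93.
Offset 11: leading byte 0xE2 = 11100010 → 3-byte char #4 = E2 95 8B.
Offset 14: leading byte 0xDF = 11011111 → 2-byte char #5 = DF 97.
Offset 16: leading byte 0xF3 = 11110011 → 4-byte char #6 = F3 8E 88 B8.
Leading byte 0xF3 = 11110011 matches 11110xxx → 4-byte sequence.
Byte 1: 0xF3 = 11110011, payload 011 (3 bits).
Byte 2: 0x8E = 10001110 (10xxxxxx ✓), payload 001110.
Byte 3: 0x88 = 10001000 (10xxxxxx ✓), payload 001000.
Byte 4: 0xB8 = 10111000 (10xxxxxx ✓), payload 111000.
Concatenate: 011001110001000111000 = 0xCE238 (21 bits → U+CE238).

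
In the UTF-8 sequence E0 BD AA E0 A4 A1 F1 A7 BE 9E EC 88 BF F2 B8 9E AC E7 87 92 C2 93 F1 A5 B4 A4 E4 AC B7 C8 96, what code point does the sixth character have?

Offset 0: leading byte 0xE0 = 11100000 → 3-byte char #1 = E0 BD AA.
Offset 3: leading byte 0xE0 = 11100000 → 3-byte char #2 = E0 A4 A1.
Offset 6: leading byte 0xF1 = 11110001 → 4-byte char #3 = F1 A7 BE 9E.
Offset 10: leading byte 0xEC = 11101100 → 3-byte char #4 = EC 88 BF.
Offset 13: leading byte 0xF2 = 11110010 → 4-byte char #5 = F2 B8 9E AC.
Offset 17: leading byte 0xE7 = 11100111 → 3-byte char #6 = E7 87 92.
Leading byte 0xE7 = 11100111 matches 1110xxxx → 3-byte sequence.
Byte 1: 0xE7 = 11100111, payload 0111 (4 bits).
Byte 2: 0x87 = 10000111 (10xxxxxx ✓), payload 000111.
Byte 3: 0x92 = 10010010 (10xxxxxx ✓), payload 010010.
Concatenate: 0111000111010010 = 0x71D2 (16 bits → U+71D2).

U+71D2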